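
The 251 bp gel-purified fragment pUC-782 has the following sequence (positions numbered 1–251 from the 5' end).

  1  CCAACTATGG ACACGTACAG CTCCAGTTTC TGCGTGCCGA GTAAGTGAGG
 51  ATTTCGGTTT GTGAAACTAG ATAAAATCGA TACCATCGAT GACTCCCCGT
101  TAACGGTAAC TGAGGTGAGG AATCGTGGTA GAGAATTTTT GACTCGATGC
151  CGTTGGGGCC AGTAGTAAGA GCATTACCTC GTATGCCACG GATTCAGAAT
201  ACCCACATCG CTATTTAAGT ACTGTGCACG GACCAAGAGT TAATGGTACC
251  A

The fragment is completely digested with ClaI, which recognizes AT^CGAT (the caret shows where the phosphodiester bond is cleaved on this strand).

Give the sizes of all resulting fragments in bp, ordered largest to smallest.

165, 77, 9 bp

ClaI sites (ATCGAT) start at positions 76, 85.
ClaI cuts after base 2 of each site, so after positions 77, 86.
Linear molecule, 2 cuts → 3 fragments:
  1–77 → 77 bp
  78–86 → 9 bp
  87–251 → 165 bp
Sorted largest to smallest: 165, 77, 9 bp.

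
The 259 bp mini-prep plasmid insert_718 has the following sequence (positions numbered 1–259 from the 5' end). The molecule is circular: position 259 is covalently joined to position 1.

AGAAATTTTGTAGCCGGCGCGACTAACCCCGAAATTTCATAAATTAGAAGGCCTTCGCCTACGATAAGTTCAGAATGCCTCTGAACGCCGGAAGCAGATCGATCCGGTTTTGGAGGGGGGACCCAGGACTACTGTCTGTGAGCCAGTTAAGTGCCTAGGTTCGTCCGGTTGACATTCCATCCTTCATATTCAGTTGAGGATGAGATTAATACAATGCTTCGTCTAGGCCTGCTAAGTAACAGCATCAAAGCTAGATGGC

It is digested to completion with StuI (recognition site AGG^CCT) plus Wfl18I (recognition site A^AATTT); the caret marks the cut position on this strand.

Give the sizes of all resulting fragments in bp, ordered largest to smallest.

StuI sites (AGGCCT) start at positions 49, 225.
StuI cuts after base 3 of each site, so after positions 51, 227.
Wfl18I sites (AAATTT) start at positions 3, 32.
Wfl18I cuts after the first base of each site, so after positions 3, 32.
Combined cut positions: 3, 32, 51, 227.
Circular molecule, 4 cuts → 4 fragments:
  4–32 → 29 bp
  33–51 → 19 bp
  52–227 → 176 bp
  228–259 then 1–3 → 32 + 3 = 35 bp
Sorted largest to smallest: 176, 35, 29, 19 bp.

176, 35, 29, 19 bp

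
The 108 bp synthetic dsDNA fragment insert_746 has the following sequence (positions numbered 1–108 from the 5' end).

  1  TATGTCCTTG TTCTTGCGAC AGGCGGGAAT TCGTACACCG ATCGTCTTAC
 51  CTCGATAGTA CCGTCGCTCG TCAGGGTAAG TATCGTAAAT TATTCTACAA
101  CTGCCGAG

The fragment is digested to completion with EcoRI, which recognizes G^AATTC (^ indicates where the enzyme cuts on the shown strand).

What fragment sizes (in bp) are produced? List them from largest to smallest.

81, 27 bp

The EcoRI site (GAATTC) starts at position 27.
EcoRI cuts after the first base of each site, so after position 27.
Linear molecule, 1 cut → 2 fragments:
  1–27 → 27 bp
  28–108 → 81 bp
Sorted largest to smallest: 81, 27 bp.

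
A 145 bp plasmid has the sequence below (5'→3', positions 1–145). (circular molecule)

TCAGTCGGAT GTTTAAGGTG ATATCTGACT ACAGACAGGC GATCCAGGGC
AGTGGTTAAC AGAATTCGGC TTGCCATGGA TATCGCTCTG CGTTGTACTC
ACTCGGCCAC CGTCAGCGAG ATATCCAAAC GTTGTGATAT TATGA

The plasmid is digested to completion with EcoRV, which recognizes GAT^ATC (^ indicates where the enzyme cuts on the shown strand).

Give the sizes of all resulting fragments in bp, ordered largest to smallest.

EcoRV sites (GATATC) start at positions 20, 79, 120.
EcoRV cuts after base 3 of each site, so after positions 22, 81, 122.
Circular molecule, 3 cuts → 3 fragments:
  23–81 → 59 bp
  82–122 → 41 bp
  123–145 then 1–22 → 23 + 22 = 45 bp
Sorted largest to smallest: 59, 45, 41 bp.

59, 45, 41 bp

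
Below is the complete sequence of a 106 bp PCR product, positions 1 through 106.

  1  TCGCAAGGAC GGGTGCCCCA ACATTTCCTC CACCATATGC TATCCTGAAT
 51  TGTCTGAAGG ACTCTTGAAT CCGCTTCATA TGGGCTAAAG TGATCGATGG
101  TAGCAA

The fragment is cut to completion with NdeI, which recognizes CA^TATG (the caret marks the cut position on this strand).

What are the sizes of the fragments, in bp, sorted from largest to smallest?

43, 35, 28 bp

NdeI sites (CATATG) start at positions 34, 77.
NdeI cuts after base 2 of each site, so after positions 35, 78.
Linear molecule, 2 cuts → 3 fragments:
  1–35 → 35 bp
  36–78 → 43 bp
  79–106 → 28 bp
Sorted largest to smallest: 43, 35, 28 bp.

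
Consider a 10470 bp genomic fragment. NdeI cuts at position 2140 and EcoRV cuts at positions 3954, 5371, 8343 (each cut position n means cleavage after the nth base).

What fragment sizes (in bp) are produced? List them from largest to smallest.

Combined cut positions (sorted): 2140, 3954, 5371, 8343.
Linear molecule, 4 cuts → 5 fragments:
  2140 − 0 = 2140 bp
  3954 − 2140 = 1814 bp
  5371 − 3954 = 1417 bp
  8343 − 5371 = 2972 bp
  10470 − 8343 = 2127 bp
Sorted largest to smallest: 2972, 2140, 2127, 1814, 1417 bp.

2972, 2140, 2127, 1814, 1417 bp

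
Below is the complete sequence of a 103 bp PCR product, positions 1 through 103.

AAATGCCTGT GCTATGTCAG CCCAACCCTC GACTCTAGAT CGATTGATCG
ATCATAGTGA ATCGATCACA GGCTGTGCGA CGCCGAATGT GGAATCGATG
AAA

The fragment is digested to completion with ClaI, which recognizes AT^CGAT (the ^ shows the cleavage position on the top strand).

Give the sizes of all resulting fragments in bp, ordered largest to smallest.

40, 33, 14, 8, 8 bp

ClaI sites (ATCGAT) start at positions 39, 47, 61, 94.
ClaI cuts after base 2 of each site, so after positions 40, 48, 62, 95.
Linear molecule, 4 cuts → 5 fragments:
  1–40 → 40 bp
  41–48 → 8 bp
  49–62 → 14 bp
  63–95 → 33 bp
  96–103 → 8 bp
Sorted largest to smallest: 40, 33, 14, 8, 8 bp.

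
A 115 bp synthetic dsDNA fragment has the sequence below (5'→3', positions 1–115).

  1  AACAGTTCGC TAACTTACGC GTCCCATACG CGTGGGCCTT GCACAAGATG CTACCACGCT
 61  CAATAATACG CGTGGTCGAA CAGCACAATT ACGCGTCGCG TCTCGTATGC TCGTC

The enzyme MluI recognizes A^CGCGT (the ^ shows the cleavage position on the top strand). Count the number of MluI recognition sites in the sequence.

4

ACGCGT occurs starting at positions 17, 28, 68, 91.
MluI cuts at 4 sites.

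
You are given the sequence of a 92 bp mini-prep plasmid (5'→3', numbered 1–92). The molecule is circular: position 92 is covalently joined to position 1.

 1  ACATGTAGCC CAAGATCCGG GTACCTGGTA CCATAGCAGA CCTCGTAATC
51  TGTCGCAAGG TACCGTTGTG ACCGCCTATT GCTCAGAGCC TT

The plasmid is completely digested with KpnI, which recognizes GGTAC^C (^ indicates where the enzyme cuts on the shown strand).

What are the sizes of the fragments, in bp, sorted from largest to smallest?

53, 32, 7 bp

KpnI sites (GGTACC) start at positions 20, 27, 59.
KpnI cuts after base 5 of each site (before the last base), so after positions 24, 31, 63.
Circular molecule, 3 cuts → 3 fragments:
  25–31 → 7 bp
  32–63 → 32 bp
  64–92 then 1–24 → 29 + 24 = 53 bp
Sorted largest to smallest: 53, 32, 7 bp.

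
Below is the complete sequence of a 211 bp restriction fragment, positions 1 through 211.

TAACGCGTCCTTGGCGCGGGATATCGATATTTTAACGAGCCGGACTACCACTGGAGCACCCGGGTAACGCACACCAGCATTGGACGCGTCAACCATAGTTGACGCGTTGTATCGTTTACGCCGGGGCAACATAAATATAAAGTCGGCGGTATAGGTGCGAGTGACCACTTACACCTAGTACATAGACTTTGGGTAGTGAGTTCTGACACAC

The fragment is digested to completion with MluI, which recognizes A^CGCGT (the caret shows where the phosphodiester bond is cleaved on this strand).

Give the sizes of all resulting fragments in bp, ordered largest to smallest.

MluI sites (ACGCGT) start at positions 3, 84, 102.
MluI cuts after the first base of each site, so after positions 3, 84, 102.
Linear molecule, 3 cuts → 4 fragments:
  1–3 → 3 bp
  4–84 → 81 bp
  85–102 → 18 bp
  103–211 → 109 bp
Sorted largest to smallest: 109, 81, 18, 3 bp.

109, 81, 18, 3 bp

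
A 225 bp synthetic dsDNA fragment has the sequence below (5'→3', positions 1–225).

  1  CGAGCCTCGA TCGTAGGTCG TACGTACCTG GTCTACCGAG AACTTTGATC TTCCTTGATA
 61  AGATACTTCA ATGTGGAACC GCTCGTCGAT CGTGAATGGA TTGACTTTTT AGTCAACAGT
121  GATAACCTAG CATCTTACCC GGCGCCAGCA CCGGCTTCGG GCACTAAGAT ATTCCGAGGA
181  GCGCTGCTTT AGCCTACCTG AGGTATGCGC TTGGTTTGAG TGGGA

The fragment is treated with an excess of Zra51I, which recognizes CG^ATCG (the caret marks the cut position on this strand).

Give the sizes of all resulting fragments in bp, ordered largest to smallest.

137, 79, 9 bp

Zra51I sites (CGATCG) start at positions 8, 87.
Zra51I cuts after base 2 of each site, so after positions 9, 88.
Linear molecule, 2 cuts → 3 fragments:
  1–9 → 9 bp
  10–88 → 79 bp
  89–225 → 137 bp
Sorted largest to smallest: 137, 79, 9 bp.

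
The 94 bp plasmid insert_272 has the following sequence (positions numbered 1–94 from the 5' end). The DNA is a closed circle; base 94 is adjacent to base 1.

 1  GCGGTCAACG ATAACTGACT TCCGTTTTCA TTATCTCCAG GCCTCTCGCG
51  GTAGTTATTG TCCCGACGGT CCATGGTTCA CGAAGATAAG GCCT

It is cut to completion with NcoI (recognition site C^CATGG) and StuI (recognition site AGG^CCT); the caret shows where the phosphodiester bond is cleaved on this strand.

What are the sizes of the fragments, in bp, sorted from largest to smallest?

44, 30, 20 bp

The NcoI site (CCATGG) starts at position 71.
NcoI cuts after the first base of each site, so after position 71.
StuI sites (AGGCCT) start at positions 39, 89.
StuI cuts after base 3 of each site, so after positions 41, 91.
Combined cut positions: 41, 71, 91.
Circular molecule, 3 cuts → 3 fragments:
  42–71 → 30 bp
  72–91 → 20 bp
  92–94 then 1–41 → 3 + 41 = 44 bp
Sorted largest to smallest: 44, 30, 20 bp.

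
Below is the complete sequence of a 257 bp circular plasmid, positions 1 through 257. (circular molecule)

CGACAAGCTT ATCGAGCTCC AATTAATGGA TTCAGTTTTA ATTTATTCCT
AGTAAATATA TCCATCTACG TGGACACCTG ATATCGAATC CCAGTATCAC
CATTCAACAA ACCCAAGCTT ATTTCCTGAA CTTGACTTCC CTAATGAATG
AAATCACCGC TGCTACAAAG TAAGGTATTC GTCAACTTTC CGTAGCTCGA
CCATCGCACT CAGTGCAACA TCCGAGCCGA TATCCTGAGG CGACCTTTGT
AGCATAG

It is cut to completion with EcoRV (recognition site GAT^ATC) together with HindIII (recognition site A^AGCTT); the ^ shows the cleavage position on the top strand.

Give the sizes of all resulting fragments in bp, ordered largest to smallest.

116, 77, 33, 31 bp

EcoRV sites (GATATC) start at positions 80, 229.
EcoRV cuts after base 3 of each site, so after positions 82, 231.
HindIII sites (AAGCTT) start at positions 5, 115.
HindIII cuts after the first base of each site, so after positions 5, 115.
Combined cut positions: 5, 82, 115, 231.
Circular molecule, 4 cuts → 4 fragments:
  6–82 → 77 bp
  83–115 → 33 bp
  116–231 → 116 bp
  232–257 then 1–5 → 26 + 5 = 31 bp
Sorted largest to smallest: 116, 77, 33, 31 bp.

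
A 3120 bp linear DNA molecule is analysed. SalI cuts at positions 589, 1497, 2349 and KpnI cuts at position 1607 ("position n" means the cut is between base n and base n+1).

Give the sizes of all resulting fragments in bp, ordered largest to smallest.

Combined cut positions (sorted): 589, 1497, 1607, 2349.
Linear molecule, 4 cuts → 5 fragments:
  589 − 0 = 589 bp
  1497 − 589 = 908 bp
  1607 − 1497 = 110 bp
  2349 − 1607 = 742 bp
  3120 − 2349 = 771 bp
Sorted largest to smallest: 908, 771, 742, 589, 110 bp.

908, 771, 742, 589, 110 bp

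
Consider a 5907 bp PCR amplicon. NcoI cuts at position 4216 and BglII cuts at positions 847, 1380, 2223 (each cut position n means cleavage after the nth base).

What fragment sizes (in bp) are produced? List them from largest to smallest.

1993, 1691, 847, 843, 533 bp

Combined cut positions (sorted): 847, 1380, 2223, 4216.
Linear molecule, 4 cuts → 5 fragments:
  847 − 0 = 847 bp
  1380 − 847 = 533 bp
  2223 − 1380 = 843 bp
  4216 − 2223 = 1993 bp
  5907 − 4216 = 1691 bp
Sorted largest to smallest: 1993, 1691, 847, 843, 533 bp.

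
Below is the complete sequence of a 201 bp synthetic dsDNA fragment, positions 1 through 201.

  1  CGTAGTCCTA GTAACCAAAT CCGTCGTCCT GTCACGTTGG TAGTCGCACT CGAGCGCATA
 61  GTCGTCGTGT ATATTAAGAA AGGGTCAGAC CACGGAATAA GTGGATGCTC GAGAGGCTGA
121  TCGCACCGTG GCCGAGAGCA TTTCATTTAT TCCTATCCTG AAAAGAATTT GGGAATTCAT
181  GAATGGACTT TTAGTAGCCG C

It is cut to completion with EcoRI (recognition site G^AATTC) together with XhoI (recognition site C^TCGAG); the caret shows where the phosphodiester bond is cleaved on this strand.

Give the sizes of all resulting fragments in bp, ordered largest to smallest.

The EcoRI site (GAATTC) starts at position 173.
EcoRI cuts after the first base of each site, so after position 173.
XhoI sites (CTCGAG) start at positions 49, 108.
XhoI cuts after the first base of each site, so after positions 49, 108.
Combined cut positions: 49, 108, 173.
Linear molecule, 3 cuts → 4 fragments:
  1–49 → 49 bp
  50–108 → 59 bp
  109–173 → 65 bp
  174–201 → 28 bp
Sorted largest to smallest: 65, 59, 49, 28 bp.

65, 59, 49, 28 bp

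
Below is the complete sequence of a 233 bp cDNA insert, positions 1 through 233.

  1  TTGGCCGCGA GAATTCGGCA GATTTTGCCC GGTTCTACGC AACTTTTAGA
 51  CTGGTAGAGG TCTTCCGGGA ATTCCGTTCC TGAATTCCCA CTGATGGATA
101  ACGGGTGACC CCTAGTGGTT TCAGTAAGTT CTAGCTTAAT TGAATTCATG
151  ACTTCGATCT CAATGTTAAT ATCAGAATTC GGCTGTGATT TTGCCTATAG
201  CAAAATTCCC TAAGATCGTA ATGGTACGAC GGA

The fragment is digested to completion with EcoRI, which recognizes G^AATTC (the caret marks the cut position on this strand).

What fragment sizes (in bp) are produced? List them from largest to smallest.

EcoRI sites (GAATTC) start at positions 11, 69, 82, 142, 175.
EcoRI cuts after the first base of each site, so after positions 11, 69, 82, 142, 175.
Linear molecule, 5 cuts → 6 fragments:
  1–11 → 11 bp
  12–69 → 58 bp
  70–82 → 13 bp
  83–142 → 60 bp
  143–175 → 33 bp
  176–233 → 58 bp
Sorted largest to smallest: 60, 58, 58, 33, 13, 11 bp.

60, 58, 58, 33, 13, 11 bp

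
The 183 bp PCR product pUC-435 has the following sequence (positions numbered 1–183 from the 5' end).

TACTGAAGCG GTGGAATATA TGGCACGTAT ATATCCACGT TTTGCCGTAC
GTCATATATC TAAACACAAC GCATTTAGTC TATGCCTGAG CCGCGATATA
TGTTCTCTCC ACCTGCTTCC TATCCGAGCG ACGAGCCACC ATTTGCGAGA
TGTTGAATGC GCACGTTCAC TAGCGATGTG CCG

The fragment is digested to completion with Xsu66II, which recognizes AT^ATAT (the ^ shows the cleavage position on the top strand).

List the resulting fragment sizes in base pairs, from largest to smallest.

Xsu66II sites (ATATAT) start at positions 16, 29, 54, 96.
Xsu66II cuts after base 2 of each site, so after positions 17, 30, 55, 97.
Linear molecule, 4 cuts → 5 fragments:
  1–17 → 17 bp
  18–30 → 13 bp
  31–55 → 25 bp
  56–97 → 42 bp
  98–183 → 86 bp
Sorted largest to smallest: 86, 42, 25, 17, 13 bp.

86, 42, 25, 17, 13 bp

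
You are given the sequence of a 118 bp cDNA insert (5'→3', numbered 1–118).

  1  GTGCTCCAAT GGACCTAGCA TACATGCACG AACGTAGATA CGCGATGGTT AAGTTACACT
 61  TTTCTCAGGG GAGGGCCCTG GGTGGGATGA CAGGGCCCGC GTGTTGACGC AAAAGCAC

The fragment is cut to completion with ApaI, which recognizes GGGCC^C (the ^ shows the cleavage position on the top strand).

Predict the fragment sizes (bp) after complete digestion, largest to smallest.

ApaI sites (GGGCCC) start at positions 73, 93.
ApaI cuts after base 5 of each site (before the last base), so after positions 77, 97.
Linear molecule, 2 cuts → 3 fragments:
  1–77 → 77 bp
  78–97 → 20 bp
  98–118 → 21 bp
Sorted largest to smallest: 77, 21, 20 bp.

77, 21, 20 bp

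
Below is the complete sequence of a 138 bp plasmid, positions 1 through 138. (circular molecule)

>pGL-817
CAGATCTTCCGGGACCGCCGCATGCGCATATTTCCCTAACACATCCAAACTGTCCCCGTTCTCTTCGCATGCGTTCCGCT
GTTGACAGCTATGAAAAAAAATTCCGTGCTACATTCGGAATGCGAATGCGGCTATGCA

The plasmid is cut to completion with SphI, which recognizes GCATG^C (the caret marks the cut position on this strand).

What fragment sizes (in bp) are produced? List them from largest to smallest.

91, 47 bp

SphI sites (GCATGC) start at positions 20, 67.
SphI cuts after base 5 of each site (before the last base), so after positions 24, 71.
Circular molecule, 2 cuts → 2 fragments:
  25–71 → 47 bp
  72–138 then 1–24 → 67 + 24 = 91 bp
Sorted largest to smallest: 91, 47 bp.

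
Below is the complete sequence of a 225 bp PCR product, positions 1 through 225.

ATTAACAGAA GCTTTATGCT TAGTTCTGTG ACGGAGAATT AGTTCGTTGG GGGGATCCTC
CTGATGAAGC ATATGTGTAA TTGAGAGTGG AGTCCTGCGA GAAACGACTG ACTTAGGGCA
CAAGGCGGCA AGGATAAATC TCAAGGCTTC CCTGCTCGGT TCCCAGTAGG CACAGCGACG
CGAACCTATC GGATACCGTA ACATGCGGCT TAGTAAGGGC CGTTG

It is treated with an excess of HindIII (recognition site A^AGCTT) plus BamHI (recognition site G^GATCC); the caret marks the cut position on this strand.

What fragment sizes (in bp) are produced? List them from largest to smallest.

172, 44, 9 bp

The HindIII site (AAGCTT) starts at position 9.
HindIII cuts after the first base of each site, so after position 9.
The BamHI site (GGATCC) starts at position 53.
BamHI cuts after the first base of each site, so after position 53.
Combined cut positions: 9, 53.
Linear molecule, 2 cuts → 3 fragments:
  1–9 → 9 bp
  10–53 → 44 bp
  54–225 → 172 bp
Sorted largest to smallest: 172, 44, 9 bp.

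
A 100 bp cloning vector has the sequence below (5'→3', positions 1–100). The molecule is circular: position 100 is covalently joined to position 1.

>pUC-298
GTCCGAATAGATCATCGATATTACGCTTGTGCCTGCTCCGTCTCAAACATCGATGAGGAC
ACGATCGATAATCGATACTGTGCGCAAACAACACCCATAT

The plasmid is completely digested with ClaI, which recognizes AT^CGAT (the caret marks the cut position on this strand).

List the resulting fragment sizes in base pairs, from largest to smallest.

ClaI sites (ATCGAT) start at positions 14, 49, 64, 71.
ClaI cuts after base 2 of each site, so after positions 15, 50, 65, 72.
Circular molecule, 4 cuts → 4 fragments:
  16–50 → 35 bp
  51–65 → 15 bp
  66–72 → 7 bp
  73–100 then 1–15 → 28 + 15 = 43 bp
Sorted largest to smallest: 43, 35, 15, 7 bp.

43, 35, 15, 7 bp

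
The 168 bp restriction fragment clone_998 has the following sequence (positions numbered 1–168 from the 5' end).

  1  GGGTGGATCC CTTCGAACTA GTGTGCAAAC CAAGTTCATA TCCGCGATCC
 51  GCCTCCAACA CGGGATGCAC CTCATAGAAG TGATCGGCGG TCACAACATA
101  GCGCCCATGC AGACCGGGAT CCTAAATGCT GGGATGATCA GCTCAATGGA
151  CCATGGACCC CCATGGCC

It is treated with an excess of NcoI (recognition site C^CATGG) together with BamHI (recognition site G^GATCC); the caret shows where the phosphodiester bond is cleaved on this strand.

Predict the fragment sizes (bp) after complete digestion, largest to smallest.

NcoI sites (CCATGG) start at positions 151, 161.
NcoI cuts after the first base of each site, so after positions 151, 161.
BamHI sites (GGATCC) start at positions 5, 117.
BamHI cuts after the first base of each site, so after positions 5, 117.
Combined cut positions: 5, 117, 151, 161.
Linear molecule, 4 cuts → 5 fragments:
  1–5 → 5 bp
  6–117 → 112 bp
  118–151 → 34 bp
  152–161 → 10 bp
  162–168 → 7 bp
Sorted largest to smallest: 112, 34, 10, 7, 5 bp.

112, 34, 10, 7, 5 bp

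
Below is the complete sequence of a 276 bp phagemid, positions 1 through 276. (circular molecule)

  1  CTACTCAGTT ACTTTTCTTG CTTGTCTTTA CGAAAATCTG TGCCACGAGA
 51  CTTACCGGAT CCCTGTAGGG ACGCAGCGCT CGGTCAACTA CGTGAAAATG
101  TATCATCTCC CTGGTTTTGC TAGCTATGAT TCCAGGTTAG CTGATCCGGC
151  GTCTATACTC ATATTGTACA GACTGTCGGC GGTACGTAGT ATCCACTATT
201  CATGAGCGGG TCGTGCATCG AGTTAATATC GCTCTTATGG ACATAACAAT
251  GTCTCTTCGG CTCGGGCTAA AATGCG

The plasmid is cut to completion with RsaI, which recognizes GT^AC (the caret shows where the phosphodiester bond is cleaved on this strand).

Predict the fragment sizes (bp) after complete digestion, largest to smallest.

260, 16 bp

RsaI sites (GTAC) start at positions 166, 182.
RsaI cuts after base 2 of each site, so after positions 167, 183.
Circular molecule, 2 cuts → 2 fragments:
  168–183 → 16 bp
  184–276 then 1–167 → 93 + 167 = 260 bp
Sorted largest to smallest: 260, 16 bp.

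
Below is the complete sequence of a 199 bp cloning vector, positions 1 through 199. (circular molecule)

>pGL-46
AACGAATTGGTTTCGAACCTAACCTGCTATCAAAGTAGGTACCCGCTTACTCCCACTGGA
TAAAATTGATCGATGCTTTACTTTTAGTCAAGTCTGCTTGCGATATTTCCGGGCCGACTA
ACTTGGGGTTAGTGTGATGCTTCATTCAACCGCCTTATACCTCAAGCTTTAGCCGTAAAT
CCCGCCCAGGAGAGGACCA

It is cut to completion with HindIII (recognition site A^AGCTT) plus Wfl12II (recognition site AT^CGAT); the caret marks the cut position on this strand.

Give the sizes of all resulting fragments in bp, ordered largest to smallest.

The HindIII site (AAGCTT) starts at position 164.
HindIII cuts after the first base of each site, so after position 164.
The Wfl12II site (ATCGAT) starts at position 69.
Wfl12II cuts after base 2 of each site, so after position 70.
Combined cut positions: 70, 164.
Circular molecule, 2 cuts → 2 fragments:
  71–164 → 94 bp
  165–199 then 1–70 → 35 + 70 = 105 bp
Sorted largest to smallest: 105, 94 bp.

105, 94 bp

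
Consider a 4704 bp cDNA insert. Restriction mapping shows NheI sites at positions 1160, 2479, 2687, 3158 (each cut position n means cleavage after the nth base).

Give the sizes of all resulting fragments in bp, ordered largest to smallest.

Linear molecule, 4 cuts → 5 fragments:
  1160 − 0 = 1160 bp
  2479 − 1160 = 1319 bp
  2687 − 2479 = 208 bp
  3158 − 2687 = 471 bp
  4704 − 3158 = 1546 bp
Sorted largest to smallest: 1546, 1319, 1160, 471, 208 bp.

1546, 1319, 1160, 471, 208 bp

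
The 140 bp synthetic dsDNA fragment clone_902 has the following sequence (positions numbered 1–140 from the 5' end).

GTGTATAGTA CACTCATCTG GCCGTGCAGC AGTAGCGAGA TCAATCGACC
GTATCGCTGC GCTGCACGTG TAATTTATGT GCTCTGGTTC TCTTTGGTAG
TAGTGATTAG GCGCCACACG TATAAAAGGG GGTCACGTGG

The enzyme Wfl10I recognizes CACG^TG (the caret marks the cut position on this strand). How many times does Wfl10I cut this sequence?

2

CACGTG occurs starting at positions 65, 134.
Wfl10I cuts at 2 sites.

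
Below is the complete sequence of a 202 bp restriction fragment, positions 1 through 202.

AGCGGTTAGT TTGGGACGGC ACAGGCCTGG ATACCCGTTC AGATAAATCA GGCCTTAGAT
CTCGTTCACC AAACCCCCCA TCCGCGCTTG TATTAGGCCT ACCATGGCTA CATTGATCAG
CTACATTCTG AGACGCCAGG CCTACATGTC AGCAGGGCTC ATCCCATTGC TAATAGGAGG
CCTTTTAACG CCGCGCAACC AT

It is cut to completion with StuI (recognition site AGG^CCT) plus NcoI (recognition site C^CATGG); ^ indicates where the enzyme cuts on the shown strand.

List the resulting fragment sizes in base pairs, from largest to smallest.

45, 40, 38, 27, 25, 22, 5 bp

StuI sites (AGGCCT) start at positions 23, 50, 95, 138, 178.
StuI cuts after base 3 of each site, so after positions 25, 52, 97, 140, 180.
The NcoI site (CCATGG) starts at position 102.
NcoI cuts after the first base of each site, so after position 102.
Combined cut positions: 25, 52, 97, 102, 140, 180.
Linear molecule, 6 cuts → 7 fragments:
  1–25 → 25 bp
  26–52 → 27 bp
  53–97 → 45 bp
  98–102 → 5 bp
  103–140 → 38 bp
  141–180 → 40 bp
  181–202 → 22 bp
Sorted largest to smallest: 45, 40, 38, 27, 25, 22, 5 bp.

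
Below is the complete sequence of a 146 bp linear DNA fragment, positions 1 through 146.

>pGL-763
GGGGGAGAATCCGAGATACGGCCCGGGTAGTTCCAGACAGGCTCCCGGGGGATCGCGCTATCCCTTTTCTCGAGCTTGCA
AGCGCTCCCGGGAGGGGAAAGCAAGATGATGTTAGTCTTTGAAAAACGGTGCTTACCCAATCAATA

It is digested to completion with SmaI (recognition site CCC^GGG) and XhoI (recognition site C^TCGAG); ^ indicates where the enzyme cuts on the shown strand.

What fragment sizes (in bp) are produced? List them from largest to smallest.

SmaI sites (CCCGGG) start at positions 22, 44, 87.
SmaI cuts after base 3 of each site, so after positions 24, 46, 89.
The XhoI site (CTCGAG) starts at position 69.
XhoI cuts after the first base of each site, so after position 69.
Combined cut positions: 24, 46, 69, 89.
Linear molecule, 4 cuts → 5 fragments:
  1–24 → 24 bp
  25–46 → 22 bp
  47–69 → 23 bp
  70–89 → 20 bp
  90–146 → 57 bp
Sorted largest to smallest: 57, 24, 23, 22, 20 bp.

57, 24, 23, 22, 20 bp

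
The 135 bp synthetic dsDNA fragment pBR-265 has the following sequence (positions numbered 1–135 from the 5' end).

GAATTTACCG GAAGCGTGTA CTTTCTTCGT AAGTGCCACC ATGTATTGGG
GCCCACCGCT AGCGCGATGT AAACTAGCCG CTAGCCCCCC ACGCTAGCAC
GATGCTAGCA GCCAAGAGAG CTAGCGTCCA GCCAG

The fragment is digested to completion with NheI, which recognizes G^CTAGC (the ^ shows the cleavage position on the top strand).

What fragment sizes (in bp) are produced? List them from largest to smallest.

NheI sites (GCTAGC) start at positions 58, 80, 93, 104, 120.
NheI cuts after the first base of each site, so after positions 58, 80, 93, 104, 120.
Linear molecule, 5 cuts → 6 fragments:
  1–58 → 58 bp
  59–80 → 22 bp
  81–93 → 13 bp
  94–104 → 11 bp
  105–120 → 16 bp
  121–135 → 15 bp
Sorted largest to smallest: 58, 22, 16, 15, 13, 11 bp.

58, 22, 16, 15, 13, 11 bp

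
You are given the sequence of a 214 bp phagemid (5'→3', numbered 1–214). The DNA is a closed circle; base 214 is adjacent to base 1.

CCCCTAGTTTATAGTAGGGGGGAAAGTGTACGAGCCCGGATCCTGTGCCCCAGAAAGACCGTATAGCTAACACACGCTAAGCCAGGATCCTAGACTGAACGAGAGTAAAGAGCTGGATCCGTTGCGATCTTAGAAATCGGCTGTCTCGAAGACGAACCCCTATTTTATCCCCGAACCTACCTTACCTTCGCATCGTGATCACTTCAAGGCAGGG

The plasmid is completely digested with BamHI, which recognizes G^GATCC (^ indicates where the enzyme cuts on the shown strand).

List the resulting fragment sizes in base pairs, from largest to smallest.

BamHI sites (GGATCC) start at positions 38, 85, 115.
BamHI cuts after the first base of each site, so after positions 38, 85, 115.
Circular molecule, 3 cuts → 3 fragments:
  39–85 → 47 bp
  86–115 → 30 bp
  116–214 then 1–38 → 99 + 38 = 137 bp
Sorted largest to smallest: 137, 47, 30 bp.

137, 47, 30 bp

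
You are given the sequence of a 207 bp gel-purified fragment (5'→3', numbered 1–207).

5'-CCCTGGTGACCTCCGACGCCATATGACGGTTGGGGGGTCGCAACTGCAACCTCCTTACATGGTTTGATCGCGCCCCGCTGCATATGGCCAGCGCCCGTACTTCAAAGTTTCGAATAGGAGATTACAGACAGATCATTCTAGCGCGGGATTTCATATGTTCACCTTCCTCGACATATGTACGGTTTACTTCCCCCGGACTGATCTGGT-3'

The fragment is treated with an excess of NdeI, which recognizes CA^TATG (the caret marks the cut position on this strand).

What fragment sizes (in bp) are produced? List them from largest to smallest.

NdeI sites (CATATG) start at positions 20, 81, 152, 172.
NdeI cuts after base 2 of each site, so after positions 21, 82, 153, 173.
Linear molecule, 4 cuts → 5 fragments:
  1–21 → 21 bp
  22–82 → 61 bp
  83–153 → 71 bp
  154–173 → 20 bp
  174–207 → 34 bp
Sorted largest to smallest: 71, 61, 34, 21, 20 bp.

71, 61, 34, 21, 20 bp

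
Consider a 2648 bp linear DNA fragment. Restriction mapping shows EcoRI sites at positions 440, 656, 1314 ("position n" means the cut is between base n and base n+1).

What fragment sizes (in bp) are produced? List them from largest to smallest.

1334, 658, 440, 216 bp

Linear molecule, 3 cuts → 4 fragments:
  440 − 0 = 440 bp
  656 − 440 = 216 bp
  1314 − 656 = 658 bp
  2648 − 1314 = 1334 bp
Sorted largest to smallest: 1334, 658, 440, 216 bp.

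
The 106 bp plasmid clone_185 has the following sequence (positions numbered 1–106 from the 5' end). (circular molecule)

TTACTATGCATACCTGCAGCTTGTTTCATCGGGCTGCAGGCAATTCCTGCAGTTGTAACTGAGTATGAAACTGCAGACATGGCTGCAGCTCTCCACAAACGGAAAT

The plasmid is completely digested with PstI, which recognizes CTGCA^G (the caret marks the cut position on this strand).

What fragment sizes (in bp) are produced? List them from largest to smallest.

PstI sites (CTGCAG) start at positions 14, 34, 47, 71, 83.
PstI cuts after base 5 of each site (before the last base), so after positions 18, 38, 51, 75, 87.
Circular molecule, 5 cuts → 5 fragments:
  19–38 → 20 bp
  39–51 → 13 bp
  52–75 → 24 bp
  76–87 → 12 bp
  88–106 then 1–18 → 19 + 18 = 37 bp
Sorted largest to smallest: 37, 24, 20, 13, 12 bp.

37, 24, 20, 13, 12 bp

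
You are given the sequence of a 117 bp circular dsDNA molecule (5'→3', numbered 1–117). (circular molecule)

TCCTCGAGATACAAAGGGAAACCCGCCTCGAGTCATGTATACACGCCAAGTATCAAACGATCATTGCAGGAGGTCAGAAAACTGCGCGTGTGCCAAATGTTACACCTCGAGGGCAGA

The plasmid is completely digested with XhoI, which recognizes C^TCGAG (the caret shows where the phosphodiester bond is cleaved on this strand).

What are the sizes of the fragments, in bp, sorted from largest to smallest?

79, 24, 14 bp

XhoI sites (CTCGAG) start at positions 3, 27, 106.
XhoI cuts after the first base of each site, so after positions 3, 27, 106.
Circular molecule, 3 cuts → 3 fragments:
  4–27 → 24 bp
  28–106 → 79 bp
  107–117 then 1–3 → 11 + 3 = 14 bp
Sorted largest to smallest: 79, 24, 14 bp.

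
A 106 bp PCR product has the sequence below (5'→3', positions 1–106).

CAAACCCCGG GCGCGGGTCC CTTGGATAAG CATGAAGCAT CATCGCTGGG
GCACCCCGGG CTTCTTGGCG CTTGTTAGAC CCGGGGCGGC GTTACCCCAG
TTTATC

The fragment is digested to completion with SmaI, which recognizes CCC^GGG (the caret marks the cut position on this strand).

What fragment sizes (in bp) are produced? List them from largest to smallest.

SmaI sites (CCCGGG) start at positions 6, 55, 80.
SmaI cuts after base 3 of each site, so after positions 8, 57, 82.
Linear molecule, 3 cuts → 4 fragments:
  1–8 → 8 bp
  9–57 → 49 bp
  58–82 → 25 bp
  83–106 → 24 bp
Sorted largest to smallest: 49, 25, 24, 8 bp.

49, 25, 24, 8 bp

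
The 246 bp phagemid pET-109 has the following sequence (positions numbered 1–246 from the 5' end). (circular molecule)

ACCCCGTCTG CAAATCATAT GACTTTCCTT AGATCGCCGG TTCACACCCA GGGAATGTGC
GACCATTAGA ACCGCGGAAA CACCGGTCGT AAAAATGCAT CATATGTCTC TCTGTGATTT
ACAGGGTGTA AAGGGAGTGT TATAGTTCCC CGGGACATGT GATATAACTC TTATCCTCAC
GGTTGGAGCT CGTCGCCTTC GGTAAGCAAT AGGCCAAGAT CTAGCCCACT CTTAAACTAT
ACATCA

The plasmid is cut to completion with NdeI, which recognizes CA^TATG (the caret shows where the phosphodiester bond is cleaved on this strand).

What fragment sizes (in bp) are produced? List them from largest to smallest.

NdeI sites (CATATG) start at positions 16, 101.
NdeI cuts after base 2 of each site, so after positions 17, 102.
Circular molecule, 2 cuts → 2 fragments:
  18–102 → 85 bp
  103–246 then 1–17 → 144 + 17 = 161 bp
Sorted largest to smallest: 161, 85 bp.

161, 85 bp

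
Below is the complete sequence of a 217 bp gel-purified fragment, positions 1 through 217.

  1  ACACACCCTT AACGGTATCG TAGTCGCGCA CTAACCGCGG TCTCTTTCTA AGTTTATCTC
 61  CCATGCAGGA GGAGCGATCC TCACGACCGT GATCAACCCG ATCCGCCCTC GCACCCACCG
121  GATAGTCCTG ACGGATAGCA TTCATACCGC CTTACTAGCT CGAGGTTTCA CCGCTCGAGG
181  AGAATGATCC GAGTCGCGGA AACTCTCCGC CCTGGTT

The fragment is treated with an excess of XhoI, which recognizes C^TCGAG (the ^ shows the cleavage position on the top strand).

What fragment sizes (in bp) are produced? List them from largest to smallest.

159, 43, 15 bp

XhoI sites (CTCGAG) start at positions 159, 174.
XhoI cuts after the first base of each site, so after positions 159, 174.
Linear molecule, 2 cuts → 3 fragments:
  1–159 → 159 bp
  160–174 → 15 bp
  175–217 → 43 bp
Sorted largest to smallest: 159, 43, 15 bp.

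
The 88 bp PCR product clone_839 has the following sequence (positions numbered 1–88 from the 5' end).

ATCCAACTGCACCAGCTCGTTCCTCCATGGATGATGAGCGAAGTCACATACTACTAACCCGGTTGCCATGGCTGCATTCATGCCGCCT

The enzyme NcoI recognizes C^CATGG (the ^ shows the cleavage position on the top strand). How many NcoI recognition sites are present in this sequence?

CCATGG occurs starting at positions 25, 66.
NcoI cuts at 2 sites.

2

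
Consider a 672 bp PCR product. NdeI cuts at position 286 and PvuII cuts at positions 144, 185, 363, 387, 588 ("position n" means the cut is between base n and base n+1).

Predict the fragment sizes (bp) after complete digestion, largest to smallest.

201, 144, 101, 84, 77, 41, 24 bp

Combined cut positions (sorted): 144, 185, 286, 363, 387, 588.
Linear molecule, 6 cuts → 7 fragments:
  144 − 0 = 144 bp
  185 − 144 = 41 bp
  286 − 185 = 101 bp
  363 − 286 = 77 bp
  387 − 363 = 24 bp
  588 − 387 = 201 bp
  672 − 588 = 84 bp
Sorted largest to smallest: 201, 144, 101, 84, 77, 41, 24 bp.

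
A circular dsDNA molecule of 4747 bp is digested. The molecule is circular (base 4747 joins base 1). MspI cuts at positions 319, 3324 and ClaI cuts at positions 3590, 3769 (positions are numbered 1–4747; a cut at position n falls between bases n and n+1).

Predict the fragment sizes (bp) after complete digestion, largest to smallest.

3005, 1297, 266, 179 bp

Combined cut positions (sorted): 319, 3324, 3590, 3769.
Circular molecule, 4 cuts → 4 fragments:
  3324 − 319 = 3005 bp
  3590 − 3324 = 266 bp
  3769 − 3590 = 179 bp
  wrap: 4747 − 3769 + 319 = 1297 bp
Sorted largest to smallest: 3005, 1297, 266, 179 bp.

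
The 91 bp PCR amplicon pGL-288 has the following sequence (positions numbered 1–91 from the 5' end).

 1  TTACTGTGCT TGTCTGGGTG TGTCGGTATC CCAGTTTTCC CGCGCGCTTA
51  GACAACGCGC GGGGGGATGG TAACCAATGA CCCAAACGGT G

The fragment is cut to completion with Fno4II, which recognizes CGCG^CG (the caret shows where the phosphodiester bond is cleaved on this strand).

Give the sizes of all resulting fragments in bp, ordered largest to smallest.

Fno4II sites (CGCGCG) start at positions 41, 56.
Fno4II cuts after base 4 of each site, so after positions 44, 59.
Linear molecule, 2 cuts → 3 fragments:
  1–44 → 44 bp
  45–59 → 15 bp
  60–91 → 32 bp
Sorted largest to smallest: 44, 32, 15 bp.

44, 32, 15 bp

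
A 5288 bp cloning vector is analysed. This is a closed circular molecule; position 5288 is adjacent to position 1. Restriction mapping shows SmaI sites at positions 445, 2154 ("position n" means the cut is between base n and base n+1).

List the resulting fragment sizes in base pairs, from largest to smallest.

Circular molecule, 2 cuts → 2 fragments:
  2154 − 445 = 1709 bp
  wrap: 5288 − 2154 + 445 = 3579 bp
Sorted largest to smallest: 3579, 1709 bp.

3579, 1709 bp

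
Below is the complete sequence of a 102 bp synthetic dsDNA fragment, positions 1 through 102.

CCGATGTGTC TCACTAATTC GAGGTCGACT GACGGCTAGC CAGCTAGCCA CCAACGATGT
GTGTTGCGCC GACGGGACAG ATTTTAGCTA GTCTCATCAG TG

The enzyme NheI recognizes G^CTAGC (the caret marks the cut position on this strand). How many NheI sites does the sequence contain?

GCTAGC occurs starting at positions 35, 43.
NheI cuts at 2 sites.

2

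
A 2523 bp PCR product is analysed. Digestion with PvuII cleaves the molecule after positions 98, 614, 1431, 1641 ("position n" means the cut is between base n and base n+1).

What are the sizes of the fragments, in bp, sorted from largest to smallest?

Linear molecule, 4 cuts → 5 fragments:
  98 − 0 = 98 bp
  614 − 98 = 516 bp
  1431 − 614 = 817 bp
  1641 − 1431 = 210 bp
  2523 − 1641 = 882 bp
Sorted largest to smallest: 882, 817, 516, 210, 98 bp.

882, 817, 516, 210, 98 bp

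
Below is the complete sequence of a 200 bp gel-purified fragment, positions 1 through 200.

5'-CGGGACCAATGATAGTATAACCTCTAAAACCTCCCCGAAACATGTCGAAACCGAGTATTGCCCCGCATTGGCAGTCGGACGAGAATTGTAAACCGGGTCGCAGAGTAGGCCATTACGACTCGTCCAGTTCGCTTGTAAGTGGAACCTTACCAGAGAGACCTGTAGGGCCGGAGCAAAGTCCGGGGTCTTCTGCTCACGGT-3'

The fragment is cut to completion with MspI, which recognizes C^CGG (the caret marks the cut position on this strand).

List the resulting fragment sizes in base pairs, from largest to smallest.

MspI sites (CCGG) start at positions 93, 168, 180.
MspI cuts after the first base of each site, so after positions 93, 168, 180.
Linear molecule, 3 cuts → 4 fragments:
  1–93 → 93 bp
  94–168 → 75 bp
  169–180 → 12 bp
  181–200 → 20 bp
Sorted largest to smallest: 93, 75, 20, 12 bp.

93, 75, 20, 12 bp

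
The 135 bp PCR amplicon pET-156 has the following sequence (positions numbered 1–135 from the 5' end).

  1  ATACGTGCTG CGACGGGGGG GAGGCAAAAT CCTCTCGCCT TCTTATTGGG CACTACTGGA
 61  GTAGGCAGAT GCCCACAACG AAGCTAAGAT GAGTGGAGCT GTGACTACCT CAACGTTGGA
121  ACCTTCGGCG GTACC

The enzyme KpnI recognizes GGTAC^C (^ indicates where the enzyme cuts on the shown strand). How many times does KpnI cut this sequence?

1

GGTACC occurs starting at position 130.
KpnI cuts at 1 site.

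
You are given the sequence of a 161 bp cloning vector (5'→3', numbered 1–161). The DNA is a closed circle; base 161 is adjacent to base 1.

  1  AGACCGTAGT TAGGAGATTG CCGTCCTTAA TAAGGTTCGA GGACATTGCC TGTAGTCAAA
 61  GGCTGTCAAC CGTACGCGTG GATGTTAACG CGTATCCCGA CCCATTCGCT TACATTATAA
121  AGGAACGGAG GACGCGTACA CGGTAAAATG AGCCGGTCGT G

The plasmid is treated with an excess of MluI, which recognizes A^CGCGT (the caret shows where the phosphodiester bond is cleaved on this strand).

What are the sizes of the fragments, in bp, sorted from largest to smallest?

103, 44, 14 bp

MluI sites (ACGCGT) start at positions 74, 88, 132.
MluI cuts after the first base of each site, so after positions 74, 88, 132.
Circular molecule, 3 cuts → 3 fragments:
  75–88 → 14 bp
  89–132 → 44 bp
  133–161 then 1–74 → 29 + 74 = 103 bp
Sorted largest to smallest: 103, 44, 14 bp.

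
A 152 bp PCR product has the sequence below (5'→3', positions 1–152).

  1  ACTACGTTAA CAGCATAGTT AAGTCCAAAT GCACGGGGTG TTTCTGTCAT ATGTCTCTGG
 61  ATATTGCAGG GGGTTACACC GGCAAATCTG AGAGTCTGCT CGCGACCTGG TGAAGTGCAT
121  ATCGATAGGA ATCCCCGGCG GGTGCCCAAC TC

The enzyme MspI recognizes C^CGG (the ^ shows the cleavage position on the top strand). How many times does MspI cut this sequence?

2

CCGG occurs starting at positions 79, 135.
MspI cuts at 2 sites.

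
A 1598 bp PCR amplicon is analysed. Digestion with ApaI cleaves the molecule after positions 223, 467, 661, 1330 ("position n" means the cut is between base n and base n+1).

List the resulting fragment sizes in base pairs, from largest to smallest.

Linear molecule, 4 cuts → 5 fragments:
  223 − 0 = 223 bp
  467 − 223 = 244 bp
  661 − 467 = 194 bp
  1330 − 661 = 669 bp
  1598 − 1330 = 268 bp
Sorted largest to smallest: 669, 268, 244, 223, 194 bp.

669, 268, 244, 223, 194 bp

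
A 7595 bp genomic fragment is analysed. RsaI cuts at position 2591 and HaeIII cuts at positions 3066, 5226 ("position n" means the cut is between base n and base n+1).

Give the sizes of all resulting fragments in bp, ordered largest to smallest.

Combined cut positions (sorted): 2591, 3066, 5226.
Linear molecule, 3 cuts → 4 fragments:
  2591 − 0 = 2591 bp
  3066 − 2591 = 475 bp
  5226 − 3066 = 2160 bp
  7595 − 5226 = 2369 bp
Sorted largest to smallest: 2591, 2369, 2160, 475 bp.

2591, 2369, 2160, 475 bp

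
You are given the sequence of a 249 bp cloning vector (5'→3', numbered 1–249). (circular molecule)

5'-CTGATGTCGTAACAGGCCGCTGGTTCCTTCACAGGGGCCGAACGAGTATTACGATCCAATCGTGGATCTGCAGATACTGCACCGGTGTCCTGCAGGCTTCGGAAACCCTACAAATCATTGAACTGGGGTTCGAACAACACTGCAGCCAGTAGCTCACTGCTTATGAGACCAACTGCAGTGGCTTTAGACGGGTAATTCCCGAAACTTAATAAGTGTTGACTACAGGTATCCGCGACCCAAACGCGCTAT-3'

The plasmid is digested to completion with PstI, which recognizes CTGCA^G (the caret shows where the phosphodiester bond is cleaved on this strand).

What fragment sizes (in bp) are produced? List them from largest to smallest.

144, 50, 33, 22 bp

PstI sites (CTGCAG) start at positions 68, 90, 140, 173.
PstI cuts after base 5 of each site (before the last base), so after positions 72, 94, 144, 177.
Circular molecule, 4 cuts → 4 fragments:
  73–94 → 22 bp
  95–144 → 50 bp
  145–177 → 33 bp
  178–249 then 1–72 → 72 + 72 = 144 bp
Sorted largest to smallest: 144, 50, 33, 22 bp.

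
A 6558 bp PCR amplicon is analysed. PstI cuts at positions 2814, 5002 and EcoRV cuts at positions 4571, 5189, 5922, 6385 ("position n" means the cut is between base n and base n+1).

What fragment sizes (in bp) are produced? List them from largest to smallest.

Combined cut positions (sorted): 2814, 4571, 5002, 5189, 5922, 6385.
Linear molecule, 6 cuts → 7 fragments:
  2814 − 0 = 2814 bp
  4571 − 2814 = 1757 bp
  5002 − 4571 = 431 bp
  5189 − 5002 = 187 bp
  5922 − 5189 = 733 bp
  6385 − 5922 = 463 bp
  6558 − 6385 = 173 bp
Sorted largest to smallest: 2814, 1757, 733, 463, 431, 187, 173 bp.

2814, 1757, 733, 463, 431, 187, 173 bp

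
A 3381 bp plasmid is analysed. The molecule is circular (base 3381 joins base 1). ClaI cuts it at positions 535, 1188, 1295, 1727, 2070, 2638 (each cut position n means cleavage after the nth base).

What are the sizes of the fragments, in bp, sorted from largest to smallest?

1278, 653, 568, 432, 343, 107 bp

Circular molecule, 6 cuts → 6 fragments:
  1188 − 535 = 653 bp
  1295 − 1188 = 107 bp
  1727 − 1295 = 432 bp
  2070 − 1727 = 343 bp
  2638 − 2070 = 568 bp
  wrap: 3381 − 2638 + 535 = 1278 bp
Sorted largest to smallest: 1278, 653, 568, 432, 343, 107 bp.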